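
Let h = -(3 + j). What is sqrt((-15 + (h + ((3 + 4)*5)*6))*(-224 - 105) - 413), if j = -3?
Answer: 2*I*sqrt(16142) ≈ 254.1*I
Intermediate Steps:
h = 0 (h = -(3 - 3) = -1*0 = 0)
sqrt((-15 + (h + ((3 + 4)*5)*6))*(-224 - 105) - 413) = sqrt((-15 + (0 + ((3 + 4)*5)*6))*(-224 - 105) - 413) = sqrt((-15 + (0 + (7*5)*6))*(-329) - 413) = sqrt((-15 + (0 + 35*6))*(-329) - 413) = sqrt((-15 + (0 + 210))*(-329) - 413) = sqrt((-15 + 210)*(-329) - 413) = sqrt(195*(-329) - 413) = sqrt(-64155 - 413) = sqrt(-64568) = 2*I*sqrt(16142)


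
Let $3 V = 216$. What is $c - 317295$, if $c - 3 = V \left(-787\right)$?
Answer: $-373956$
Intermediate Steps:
$V = 72$ ($V = \frac{1}{3} \cdot 216 = 72$)
$c = -56661$ ($c = 3 + 72 \left(-787\right) = 3 - 56664 = -56661$)
$c - 317295 = -56661 - 317295 = -373956$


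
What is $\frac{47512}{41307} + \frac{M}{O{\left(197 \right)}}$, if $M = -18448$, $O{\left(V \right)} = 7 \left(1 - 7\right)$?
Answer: $\frac{18191120}{41307} \approx 440.39$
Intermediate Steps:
$O{\left(V \right)} = -42$ ($O{\left(V \right)} = 7 \left(-6\right) = -42$)
$\frac{47512}{41307} + \frac{M}{O{\left(197 \right)}} = \frac{47512}{41307} - \frac{18448}{-42} = 47512 \cdot \frac{1}{41307} - - \frac{9224}{21} = \frac{47512}{41307} + \frac{9224}{21} = \frac{18191120}{41307}$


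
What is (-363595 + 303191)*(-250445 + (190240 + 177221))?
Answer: -7068234464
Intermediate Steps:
(-363595 + 303191)*(-250445 + (190240 + 177221)) = -60404*(-250445 + 367461) = -60404*117016 = -7068234464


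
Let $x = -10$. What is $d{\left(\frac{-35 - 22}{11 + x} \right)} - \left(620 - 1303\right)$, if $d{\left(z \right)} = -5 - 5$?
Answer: $673$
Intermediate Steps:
$d{\left(z \right)} = -10$
$d{\left(\frac{-35 - 22}{11 + x} \right)} - \left(620 - 1303\right) = -10 - \left(620 - 1303\right) = -10 - -683 = -10 + 683 = 673$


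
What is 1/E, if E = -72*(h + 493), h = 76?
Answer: -1/40968 ≈ -2.4409e-5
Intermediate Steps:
E = -40968 (E = -72*(76 + 493) = -72*569 = -40968)
1/E = 1/(-40968) = -1/40968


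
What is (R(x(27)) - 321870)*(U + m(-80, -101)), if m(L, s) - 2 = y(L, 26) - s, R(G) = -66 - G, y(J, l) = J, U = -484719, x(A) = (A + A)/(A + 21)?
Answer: 156041636739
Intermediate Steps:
x(A) = 2*A/(21 + A) (x(A) = (2*A)/(21 + A) = 2*A/(21 + A))
m(L, s) = 2 + L - s (m(L, s) = 2 + (L - s) = 2 + L - s)
(R(x(27)) - 321870)*(U + m(-80, -101)) = ((-66 - 2*27/(21 + 27)) - 321870)*(-484719 + (2 - 80 - 1*(-101))) = ((-66 - 2*27/48) - 321870)*(-484719 + (2 - 80 + 101)) = ((-66 - 2*27/48) - 321870)*(-484719 + 23) = ((-66 - 1*9/8) - 321870)*(-484696) = ((-66 - 9/8) - 321870)*(-484696) = (-537/8 - 321870)*(-484696) = -2575497/8*(-484696) = 156041636739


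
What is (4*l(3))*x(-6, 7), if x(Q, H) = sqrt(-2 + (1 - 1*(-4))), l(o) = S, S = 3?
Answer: 12*sqrt(3) ≈ 20.785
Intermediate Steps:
l(o) = 3
x(Q, H) = sqrt(3) (x(Q, H) = sqrt(-2 + (1 + 4)) = sqrt(-2 + 5) = sqrt(3))
(4*l(3))*x(-6, 7) = (4*3)*sqrt(3) = 12*sqrt(3)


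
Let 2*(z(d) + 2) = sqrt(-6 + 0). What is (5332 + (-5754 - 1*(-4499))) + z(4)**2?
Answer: 8159/2 - 2*I*sqrt(6) ≈ 4079.5 - 4.899*I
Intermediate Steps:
z(d) = -2 + I*sqrt(6)/2 (z(d) = -2 + sqrt(-6 + 0)/2 = -2 + sqrt(-6)/2 = -2 + (I*sqrt(6))/2 = -2 + I*sqrt(6)/2)
(5332 + (-5754 - 1*(-4499))) + z(4)**2 = (5332 + (-5754 - 1*(-4499))) + (-2 + I*sqrt(6)/2)**2 = (5332 + (-5754 + 4499)) + (-2 + I*sqrt(6)/2)**2 = (5332 - 1255) + (-2 + I*sqrt(6)/2)**2 = 4077 + (-2 + I*sqrt(6)/2)**2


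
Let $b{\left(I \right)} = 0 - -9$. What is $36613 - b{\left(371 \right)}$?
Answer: $36604$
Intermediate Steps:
$b{\left(I \right)} = 9$ ($b{\left(I \right)} = 0 + 9 = 9$)
$36613 - b{\left(371 \right)} = 36613 - 9 = 36604$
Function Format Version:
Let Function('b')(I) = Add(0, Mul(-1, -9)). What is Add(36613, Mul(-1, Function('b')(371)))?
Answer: 36604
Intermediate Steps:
Function('b')(I) = 9 (Function('b')(I) = Add(0, 9) = 9)
Add(36613, Mul(-1, Function('b')(371))) = Add(36613, Mul(-1, 9)) = Add(36613, -9) = 36604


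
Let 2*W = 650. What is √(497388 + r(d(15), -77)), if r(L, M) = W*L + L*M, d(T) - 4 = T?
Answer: 10*√5021 ≈ 708.59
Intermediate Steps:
W = 325 (W = (½)*650 = 325)
d(T) = 4 + T
r(L, M) = 325*L + L*M
√(497388 + r(d(15), -77)) = √(497388 + (4 + 15)*(325 - 77)) = √(497388 + 19*248) = √(497388 + 4712) = √502100 = 10*√5021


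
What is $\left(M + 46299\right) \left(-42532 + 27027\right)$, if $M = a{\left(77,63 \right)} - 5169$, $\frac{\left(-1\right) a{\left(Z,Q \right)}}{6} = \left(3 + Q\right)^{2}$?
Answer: $-232481970$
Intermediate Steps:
$a{\left(Z,Q \right)} = - 6 \left(3 + Q\right)^{2}$
$M = -31305$ ($M = - 6 \left(3 + 63\right)^{2} - 5169 = - 6 \cdot 66^{2} - 5169 = \left(-6\right) 4356 - 5169 = -26136 - 5169 = -31305$)
$\left(M + 46299\right) \left(-42532 + 27027\right) = \left(-31305 + 46299\right) \left(-42532 + 27027\right) = 14994 \left(-15505\right) = -232481970$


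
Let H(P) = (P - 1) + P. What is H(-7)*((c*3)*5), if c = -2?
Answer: 450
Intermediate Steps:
H(P) = -1 + 2*P (H(P) = (-1 + P) + P = -1 + 2*P)
H(-7)*((c*3)*5) = (-1 + 2*(-7))*(-2*3*5) = (-1 - 14)*(-6*5) = -15*(-30) = 450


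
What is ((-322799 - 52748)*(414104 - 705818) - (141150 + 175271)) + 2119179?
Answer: 109554120316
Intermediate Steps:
((-322799 - 52748)*(414104 - 705818) - (141150 + 175271)) + 2119179 = (-375547*(-291714) - 1*316421) + 2119179 = (109552317558 - 316421) + 2119179 = 109552001137 + 2119179 = 109554120316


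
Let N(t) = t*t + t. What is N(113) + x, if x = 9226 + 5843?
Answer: 27951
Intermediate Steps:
N(t) = t + t² (N(t) = t² + t = t + t²)
x = 15069
N(113) + x = 113*(1 + 113) + 15069 = 113*114 + 15069 = 12882 + 15069 = 27951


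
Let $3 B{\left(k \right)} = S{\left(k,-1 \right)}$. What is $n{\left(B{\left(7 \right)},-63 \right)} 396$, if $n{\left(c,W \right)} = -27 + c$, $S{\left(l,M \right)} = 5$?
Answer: $-10032$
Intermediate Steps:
$B{\left(k \right)} = \frac{5}{3}$ ($B{\left(k \right)} = \frac{1}{3} \cdot 5 = \frac{5}{3}$)
$n{\left(B{\left(7 \right)},-63 \right)} 396 = \left(-27 + \frac{5}{3}\right) 396 = \left(- \frac{76}{3}\right) 396 = -10032$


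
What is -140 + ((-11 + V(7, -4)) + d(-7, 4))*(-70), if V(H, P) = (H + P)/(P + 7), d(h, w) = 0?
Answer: 560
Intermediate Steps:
V(H, P) = (H + P)/(7 + P)
-140 + ((-11 + V(7, -4)) + d(-7, 4))*(-70) = -140 + ((-11 + (7 - 4)/(7 - 4)) + 0)*(-70) = -140 + ((-11 + 3/3) + 0)*(-70) = -140 + ((-11 + (⅓)*3) + 0)*(-70) = -140 + ((-11 + 1) + 0)*(-70) = -140 + (-10 + 0)*(-70) = -140 - 10*(-70) = -140 + 700 = 560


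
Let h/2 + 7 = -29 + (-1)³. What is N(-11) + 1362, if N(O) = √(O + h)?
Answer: 1362 + I*√85 ≈ 1362.0 + 9.2195*I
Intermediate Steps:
h = -74 (h = -14 + 2*(-29 + (-1)³) = -14 + 2*(-29 - 1) = -14 + 2*(-30) = -14 - 60 = -74)
N(O) = √(-74 + O) (N(O) = √(O - 74) = √(-74 + O))
N(-11) + 1362 = √(-74 - 11) + 1362 = √(-85) + 1362 = I*√85 + 1362 = 1362 + I*√85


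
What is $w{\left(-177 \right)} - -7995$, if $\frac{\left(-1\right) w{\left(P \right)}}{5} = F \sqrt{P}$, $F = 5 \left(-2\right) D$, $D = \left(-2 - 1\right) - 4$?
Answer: $7995 - 350 i \sqrt{177} \approx 7995.0 - 4656.4 i$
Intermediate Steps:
$D = -7$ ($D = -3 - 4 = -7$)
$F = 70$ ($F = 5 \left(-2\right) \left(-7\right) = \left(-10\right) \left(-7\right) = 70$)
$w{\left(P \right)} = - 350 \sqrt{P}$ ($w{\left(P \right)} = - 5 \cdot 70 \sqrt{P} = - 350 \sqrt{P}$)
$w{\left(-177 \right)} - -7995 = - 350 \sqrt{-177} - -7995 = - 350 i \sqrt{177} + 7995 = 7995 - 350 i \sqrt{177}$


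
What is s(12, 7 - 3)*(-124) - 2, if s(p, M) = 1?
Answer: -126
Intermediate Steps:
s(12, 7 - 3)*(-124) - 2 = 1*(-124) - 2 = -124 - 2 = -126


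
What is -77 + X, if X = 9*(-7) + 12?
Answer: -128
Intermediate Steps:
X = -51 (X = -63 + 12 = -51)
-77 + X = -77 - 51 = -128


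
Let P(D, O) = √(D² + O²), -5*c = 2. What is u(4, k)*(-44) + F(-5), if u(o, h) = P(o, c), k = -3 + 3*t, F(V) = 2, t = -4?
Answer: 2 - 88*√101/5 ≈ -174.88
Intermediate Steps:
c = -⅖ (c = -⅕*2 = -⅖ ≈ -0.40000)
k = -15 (k = -3 + 3*(-4) = -3 - 12 = -15)
u(o, h) = √(4/25 + o²) (u(o, h) = √(o² + (-⅖)²) = √(o² + 4/25) = √(4/25 + o²))
u(4, k)*(-44) + F(-5) = (√(4 + 25*4²)/5)*(-44) + 2 = (√(4 + 25*16)/5)*(-44) + 2 = (√(4 + 400)/5)*(-44) + 2 = (√404/5)*(-44) + 2 = ((2*√101)/5)*(-44) + 2 = (2*√101/5)*(-44) + 2 = -88*√101/5 + 2 = 2 - 88*√101/5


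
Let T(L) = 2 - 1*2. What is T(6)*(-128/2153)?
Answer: 0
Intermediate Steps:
T(L) = 0 (T(L) = 2 - 2 = 0)
T(6)*(-128/2153) = 0*(-128/2153) = 0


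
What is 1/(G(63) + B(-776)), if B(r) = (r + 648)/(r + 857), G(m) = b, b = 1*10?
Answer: 81/682 ≈ 0.11877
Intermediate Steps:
b = 10
G(m) = 10
B(r) = (648 + r)/(857 + r)
1/(G(63) + B(-776)) = 1/(10 + (648 - 776)/(857 - 776)) = 1/(10 - 128/81) = 1/(682/81) = 81/682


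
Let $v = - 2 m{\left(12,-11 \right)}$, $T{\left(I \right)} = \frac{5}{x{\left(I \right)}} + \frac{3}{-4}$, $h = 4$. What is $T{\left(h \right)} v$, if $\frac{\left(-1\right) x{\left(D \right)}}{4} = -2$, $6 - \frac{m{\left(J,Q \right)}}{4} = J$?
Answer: $-6$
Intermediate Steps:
$m{\left(J,Q \right)} = 24 - 4 J$
$x{\left(D \right)} = 8$ ($x{\left(D \right)} = \left(-4\right) \left(-2\right) = 8$)
$T{\left(I \right)} = - \frac{1}{8}$ ($T{\left(I \right)} = \frac{5}{8} + \frac{3}{-4} = 5 \cdot \frac{1}{8} + 3 \left(- \frac{1}{4}\right) = \frac{5}{8} - \frac{3}{4} = - \frac{1}{8}$)
$v = 48$ ($v = - 2 \left(24 - 48\right) = \left(-2\right) \left(-24\right) = 48$)
$T{\left(h \right)} v = \left(- \frac{1}{8}\right) 48 = -6$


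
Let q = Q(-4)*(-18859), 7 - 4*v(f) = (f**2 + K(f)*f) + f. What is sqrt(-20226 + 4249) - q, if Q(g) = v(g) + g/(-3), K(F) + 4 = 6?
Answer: 471475/12 + I*sqrt(15977) ≈ 39290.0 + 126.4*I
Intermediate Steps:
K(F) = 2 (K(F) = -4 + 6 = 2)
v(f) = 7/4 - 3*f/4 - f**2/4 (v(f) = 7/4 - ((f**2 + 2*f) + f)/4 = 7/4 - (f**2 + 3*f)/4 = 7/4 + (-3*f/4 - f**2/4) = 7/4 - 3*f/4 - f**2/4)
Q(g) = 7/4 - 13*g/12 - g**2/4 (Q(g) = (7/4 - 3*g/4 - g**2/4) + g/(-3) = (7/4 - 3*g/4 - g**2/4) + g*(-1/3) = (7/4 - 3*g/4 - g**2/4) - g/3 = 7/4 - 13*g/12 - g**2/4)
q = -471475/12 (q = (7/4 - 13/12*(-4) - 1/4*(-4)**2)*(-18859) = (7/4 + 13/3 - 1/4*16)*(-18859) = (7/4 + 13/3 - 4)*(-18859) = (25/12)*(-18859) = -471475/12 ≈ -39290.)
sqrt(-20226 + 4249) - q = sqrt(-20226 + 4249) - 1*(-471475/12) = sqrt(-15977) + 471475/12 = I*sqrt(15977) + 471475/12 = 471475/12 + I*sqrt(15977)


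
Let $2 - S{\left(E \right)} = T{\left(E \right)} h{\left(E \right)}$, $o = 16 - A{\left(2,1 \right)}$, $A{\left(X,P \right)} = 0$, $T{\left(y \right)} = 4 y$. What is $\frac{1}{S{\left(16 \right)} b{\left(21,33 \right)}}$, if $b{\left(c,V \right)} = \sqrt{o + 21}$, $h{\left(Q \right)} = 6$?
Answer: $- \frac{\sqrt{37}}{14134} \approx -0.00043036$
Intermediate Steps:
$o = 16$ ($o = 16 - 0 = 16 + 0 = 16$)
$S{\left(E \right)} = 2 - 24 E$ ($S{\left(E \right)} = 2 - 4 E 6 = 2 - 24 E$)
$b{\left(c,V \right)} = \sqrt{37}$ ($b{\left(c,V \right)} = \sqrt{16 + 21} = \sqrt{37}$)
$\frac{1}{S{\left(16 \right)} b{\left(21,33 \right)}} = \frac{1}{\left(2 - 384\right) \sqrt{37}} = \frac{1}{\left(-382\right) \sqrt{37}} = - \frac{\sqrt{37}}{14134}$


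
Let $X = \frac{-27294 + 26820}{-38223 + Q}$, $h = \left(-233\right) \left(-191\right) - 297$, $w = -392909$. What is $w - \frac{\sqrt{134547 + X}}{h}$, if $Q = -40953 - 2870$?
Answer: $-392909 - \frac{3 \sqrt{25158593726646}}{1813462738} \approx -3.9291 \cdot 10^{5}$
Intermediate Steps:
$Q = -43823$ ($Q = -40953 - 2870 = -43823$)
$h = 44206$ ($h = 44503 - 297 = 44206$)
$X = \frac{237}{41023}$ ($X = \frac{-27294 + 26820}{-38223 - 43823} = - \frac{474}{-82046} = \left(-474\right) \left(- \frac{1}{82046}\right) = \frac{237}{41023} \approx 0.0057772$)
$w - \frac{\sqrt{134547 + X}}{h} = -392909 - \frac{\sqrt{134547 + \frac{237}{41023}}}{44206} = -392909 - \sqrt{\frac{5519521818}{41023}} \cdot \frac{1}{44206} = -392909 - \frac{3 \sqrt{25158593726646}}{41023} \cdot \frac{1}{44206} = -392909 - \frac{3 \sqrt{25158593726646}}{1813462738}$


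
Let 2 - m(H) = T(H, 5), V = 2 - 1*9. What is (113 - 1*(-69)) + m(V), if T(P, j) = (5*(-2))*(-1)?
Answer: 174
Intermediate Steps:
V = -7 (V = 2 - 9 = -7)
T(P, j) = 10 (T(P, j) = -10*(-1) = 10)
m(H) = -8 (m(H) = 2 - 1*10 = 2 - 10 = -8)
(113 - 1*(-69)) + m(V) = (113 - 1*(-69)) - 8 = (113 + 69) - 8 = 182 - 8 = 174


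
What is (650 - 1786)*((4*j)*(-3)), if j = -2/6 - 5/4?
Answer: -21584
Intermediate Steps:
j = -19/12 (j = -2*⅙ - 5*¼ = -⅓ - 5/4 = -19/12 ≈ -1.5833)
(650 - 1786)*((4*j)*(-3)) = (650 - 1786)*((4*(-19/12))*(-3)) = -(-21584)*(-3)/3 = -1136*19 = -21584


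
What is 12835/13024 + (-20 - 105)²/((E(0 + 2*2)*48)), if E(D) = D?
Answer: 6436385/78144 ≈ 82.366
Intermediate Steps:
12835/13024 + (-20 - 105)²/((E(0 + 2*2)*48)) = 12835/13024 + (-20 - 105)²/(((0 + 2*2)*48)) = 12835*(1/13024) + (-125)²/(((0 + 4)*48)) = 12835/13024 + 15625/((4*48)) = 12835/13024 + 15625/192 = 6436385/78144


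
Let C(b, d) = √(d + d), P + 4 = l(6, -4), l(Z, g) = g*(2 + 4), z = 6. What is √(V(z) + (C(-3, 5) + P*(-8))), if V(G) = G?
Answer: √(230 + √10) ≈ 15.270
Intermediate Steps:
l(Z, g) = 6*g (l(Z, g) = g*6 = 6*g)
P = -28 (P = -4 + 6*(-4) = -4 - 24 = -28)
C(b, d) = √2*√d (C(b, d) = √(2*d) = √2*√d)
√(V(z) + (C(-3, 5) + P*(-8))) = √(6 + (√2*√5 - 28*(-8))) = √(6 + (√10 + 224)) = √(6 + (224 + √10)) = √(230 + √10)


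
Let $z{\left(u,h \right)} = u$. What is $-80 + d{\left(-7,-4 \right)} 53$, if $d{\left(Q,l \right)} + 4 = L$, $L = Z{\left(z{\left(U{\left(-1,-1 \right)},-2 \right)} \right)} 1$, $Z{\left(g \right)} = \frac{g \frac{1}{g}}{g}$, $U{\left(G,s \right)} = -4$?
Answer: $- \frac{1221}{4} \approx -305.25$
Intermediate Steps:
$Z{\left(g \right)} = \frac{1}{g}$ ($Z{\left(g \right)} = 1 \frac{1}{g} = \frac{1}{g}$)
$L = - \frac{1}{4}$ ($L = \frac{1}{-4} \cdot 1 = \left(- \frac{1}{4}\right) 1 = - \frac{1}{4} \approx -0.25$)
$d{\left(Q,l \right)} = - \frac{17}{4}$ ($d{\left(Q,l \right)} = -4 - \frac{1}{4} = - \frac{17}{4}$)
$-80 + d{\left(-7,-4 \right)} 53 = -80 - \frac{901}{4} = - \frac{1221}{4}$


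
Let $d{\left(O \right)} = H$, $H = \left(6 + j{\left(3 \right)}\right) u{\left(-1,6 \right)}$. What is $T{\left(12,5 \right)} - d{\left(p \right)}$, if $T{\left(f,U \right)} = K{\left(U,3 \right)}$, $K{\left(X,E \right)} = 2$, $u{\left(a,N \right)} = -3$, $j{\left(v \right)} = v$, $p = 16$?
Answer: $29$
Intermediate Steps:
$T{\left(f,U \right)} = 2$
$H = -27$ ($H = \left(6 + 3\right) \left(-3\right) = 9 \left(-3\right) = -27$)
$d{\left(O \right)} = -27$
$T{\left(12,5 \right)} - d{\left(p \right)} = 2 - -27 = 2 + 27 = 29$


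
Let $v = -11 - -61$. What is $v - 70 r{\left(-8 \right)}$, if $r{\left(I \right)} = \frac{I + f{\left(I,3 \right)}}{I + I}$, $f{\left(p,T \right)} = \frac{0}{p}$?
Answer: $15$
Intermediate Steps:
$v = 50$ ($v = -11 + 61 = 50$)
$f{\left(p,T \right)} = 0$
$r{\left(I \right)} = \frac{1}{2}$ ($r{\left(I \right)} = \frac{I + 0}{I + I} = \frac{I}{2 I} = I \frac{1}{2 I} = \frac{1}{2}$)
$v - 70 r{\left(-8 \right)} = 50 - 35 = 15$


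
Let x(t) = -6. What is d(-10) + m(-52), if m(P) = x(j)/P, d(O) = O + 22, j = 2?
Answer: 315/26 ≈ 12.115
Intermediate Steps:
d(O) = 22 + O
m(P) = -6/P
d(-10) + m(-52) = (22 - 10) - 6/(-52) = 12 - 6*(-1/52) = 12 + 3/26 = 315/26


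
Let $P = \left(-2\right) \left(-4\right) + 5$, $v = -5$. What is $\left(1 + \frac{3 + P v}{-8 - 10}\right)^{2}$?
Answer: $\frac{1600}{81} \approx 19.753$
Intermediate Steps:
$P = 13$ ($P = 8 + 5 = 13$)
$\left(1 + \frac{3 + P v}{-8 - 10}\right)^{2} = \left(1 + \frac{3 + 13 \left(-5\right)}{-8 - 10}\right)^{2} = \left(1 + \frac{3 - 65}{-18}\right)^{2} = \left(1 - - \frac{31}{9}\right)^{2} = \left(1 + \frac{31}{9}\right)^{2} = \left(\frac{40}{9}\right)^{2} = \frac{1600}{81}$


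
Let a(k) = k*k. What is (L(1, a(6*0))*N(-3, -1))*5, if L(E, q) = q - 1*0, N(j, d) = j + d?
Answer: 0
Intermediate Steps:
a(k) = k²
N(j, d) = d + j
L(E, q) = q (L(E, q) = q + 0 = q)
(L(1, a(6*0))*N(-3, -1))*5 = ((6*0)²*(-1 - 3))*5 = (0²*(-4))*5 = (0*(-4))*5 = 0*5 = 0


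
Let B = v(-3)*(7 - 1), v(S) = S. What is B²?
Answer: 324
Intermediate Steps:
B = -18 (B = -3*(7 - 1) = -3*6 = -18)
B² = (-18)² = 324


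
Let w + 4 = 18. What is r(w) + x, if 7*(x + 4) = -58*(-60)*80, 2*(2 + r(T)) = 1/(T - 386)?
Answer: 207098345/5208 ≈ 39765.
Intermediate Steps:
w = 14 (w = -4 + 18 = 14)
r(T) = -2 + 1/(2*(-386 + T)) (r(T) = -2 + 1/(2*(T - 386)) = -2 + 1/(2*(-386 + T)))
x = 278372/7 (x = -4 + (-58*(-60)*80)/7 = -4 + (3480*80)/7 = -4 + (⅐)*278400 = -4 + 278400/7 = 278372/7 ≈ 39767.)
r(w) + x = (1545 - 4*14)/(2*(-386 + 14)) + 278372/7 = (½)*(1545 - 56)/(-372) + 278372/7 = (½)*(-1/372)*1489 + 278372/7 = -1489/744 + 278372/7 = 207098345/5208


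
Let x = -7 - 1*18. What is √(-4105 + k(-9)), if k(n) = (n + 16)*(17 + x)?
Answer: I*√4161 ≈ 64.506*I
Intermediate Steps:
x = -25 (x = -7 - 18 = -25)
k(n) = -128 - 8*n (k(n) = (n + 16)*(17 - 25) = (16 + n)*(-8) = -128 - 8*n)
√(-4105 + k(-9)) = √(-4105 + (-128 - 8*(-9))) = √(-4105 + (-128 + 72)) = √(-4105 - 56) = √(-4161) = I*√4161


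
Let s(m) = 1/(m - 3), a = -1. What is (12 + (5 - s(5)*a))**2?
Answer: 1225/4 ≈ 306.25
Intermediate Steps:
s(m) = 1/(-3 + m)
(12 + (5 - s(5)*a))**2 = (12 + (5 - (-1)/(-3 + 5)))**2 = (12 + (5 - (-1)/2))**2 = (12 + (5 - 1*(-1/2)))**2 = (12 + (5 + 1/2))**2 = (12 + 11/2)**2 = (35/2)**2 = 1225/4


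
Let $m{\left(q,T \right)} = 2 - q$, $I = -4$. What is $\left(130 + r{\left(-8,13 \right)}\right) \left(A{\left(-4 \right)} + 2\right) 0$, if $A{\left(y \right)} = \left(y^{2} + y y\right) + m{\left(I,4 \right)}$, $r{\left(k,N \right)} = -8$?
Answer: $0$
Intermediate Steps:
$A{\left(y \right)} = 6 + 2 y^{2}$ ($A{\left(y \right)} = \left(y^{2} + y y\right) + \left(2 - -4\right) = \left(y^{2} + y^{2}\right) + \left(2 + 4\right) = 2 y^{2} + 6 = 6 + 2 y^{2}$)
$\left(130 + r{\left(-8,13 \right)}\right) \left(A{\left(-4 \right)} + 2\right) 0 = \left(130 - 8\right) \left(\left(6 + 2 \left(-4\right)^{2}\right) + 2\right) 0 = 122 \left(\left(6 + 2 \cdot 16\right) + 2\right) 0 = 122 \left(\left(6 + 32\right) + 2\right) 0 = 122 \left(38 + 2\right) 0 = 122 \cdot 40 \cdot 0 = 122 \cdot 0 = 0$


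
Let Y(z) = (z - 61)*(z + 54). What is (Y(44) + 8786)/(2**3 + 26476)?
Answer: 1780/6621 ≈ 0.26884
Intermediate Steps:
Y(z) = (-61 + z)*(54 + z)
(Y(44) + 8786)/(2**3 + 26476) = ((-3294 + 44**2 - 7*44) + 8786)/(2**3 + 26476) = ((-3294 + 1936 - 308) + 8786)/(8 + 26476) = (-1666 + 8786)/26484 = 7120*(1/26484) = 1780/6621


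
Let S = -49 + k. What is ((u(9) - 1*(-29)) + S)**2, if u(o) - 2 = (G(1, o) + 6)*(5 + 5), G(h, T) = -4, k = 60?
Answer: 3844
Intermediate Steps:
S = 11 (S = -49 + 60 = 11)
u(o) = 22 (u(o) = 2 + (-4 + 6)*(5 + 5) = 2 + 2*10 = 2 + 20 = 22)
((u(9) - 1*(-29)) + S)**2 = ((22 - 1*(-29)) + 11)**2 = ((22 + 29) + 11)**2 = (51 + 11)**2 = 62**2 = 3844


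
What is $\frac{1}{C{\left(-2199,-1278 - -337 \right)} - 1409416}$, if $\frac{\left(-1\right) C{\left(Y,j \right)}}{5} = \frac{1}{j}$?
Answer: $- \frac{941}{1326260451} \approx -7.0951 \cdot 10^{-7}$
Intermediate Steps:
$C{\left(Y,j \right)} = - \frac{5}{j}$
$\frac{1}{C{\left(-2199,-1278 - -337 \right)} - 1409416} = \frac{1}{- \frac{5}{-1278 - -337} - 1409416} = \frac{1}{- \frac{5}{-1278 + 337} - 1409416} = \frac{1}{- \frac{5}{-941} - 1409416} = \frac{1}{\left(-5\right) \left(- \frac{1}{941}\right) - 1409416} = \frac{1}{\frac{5}{941} - 1409416} = \frac{1}{- \frac{1326260451}{941}} = - \frac{941}{1326260451}$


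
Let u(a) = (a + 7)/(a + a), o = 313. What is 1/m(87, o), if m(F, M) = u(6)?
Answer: 12/13 ≈ 0.92308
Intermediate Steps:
u(a) = (7 + a)/(2*a) (u(a) = (7 + a)/((2*a)) = (7 + a)*(1/(2*a)) = (7 + a)/(2*a))
m(F, M) = 13/12 (m(F, M) = (½)*(7 + 6)/6 = (½)*(⅙)*13 = 13/12)
1/m(87, o) = 1/(13/12) = 12/13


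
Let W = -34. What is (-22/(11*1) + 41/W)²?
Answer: 11881/1156 ≈ 10.278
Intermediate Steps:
(-22/(11*1) + 41/W)² = (-22/(11*1) + 41/(-34))² = (-22/11 + 41*(-1/34))² = (-22*1/11 - 41/34)² = (-2 - 41/34)² = (-109/34)² = 11881/1156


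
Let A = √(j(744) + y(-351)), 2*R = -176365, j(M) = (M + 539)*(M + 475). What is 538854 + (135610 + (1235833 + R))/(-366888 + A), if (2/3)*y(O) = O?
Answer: 145064203542637050/269210482187 - 2566521*√6253802/538420964374 ≈ 5.3885e+5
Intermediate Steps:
j(M) = (475 + M)*(539 + M) (j(M) = (539 + M)*(475 + M) = (475 + M)*(539 + M))
y(O) = 3*O/2
R = -176365/2 (R = (½)*(-176365) = -176365/2 ≈ -88183.)
A = √6253802/2 (A = √((256025 + 744² + 1014*744) + (3/2)*(-351)) = √((256025 + 553536 + 754416) - 1053/2) = √(1563977 - 1053/2) = √(3126901/2) = √6253802/2 ≈ 1250.4)
538854 + (135610 + (1235833 + R))/(-366888 + A) = 538854 + (135610 + (1235833 - 176365/2))/(-366888 + √6253802/2) = 538854 + (135610 + 2295301/2)/(-366888 + √6253802/2) = 538854 + 2566521/(2*(-366888 + √6253802/2))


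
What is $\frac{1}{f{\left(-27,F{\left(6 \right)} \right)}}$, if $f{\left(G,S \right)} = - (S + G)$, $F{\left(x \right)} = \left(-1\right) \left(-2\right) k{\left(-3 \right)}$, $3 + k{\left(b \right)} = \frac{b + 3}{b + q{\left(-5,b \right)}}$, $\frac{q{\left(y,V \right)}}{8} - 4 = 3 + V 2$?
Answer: $\frac{1}{33} \approx 0.030303$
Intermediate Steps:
$q{\left(y,V \right)} = 56 + 16 V$ ($q{\left(y,V \right)} = 32 + 8 \left(3 + V 2\right) = 32 + 8 \left(3 + 2 V\right) = 32 + \left(24 + 16 V\right) = 56 + 16 V$)
$k{\left(b \right)} = -3 + \frac{3 + b}{56 + 17 b}$ ($k{\left(b \right)} = -3 + \frac{b + 3}{b + \left(56 + 16 b\right)} = -3 + \frac{3 + b}{56 + 17 b}$)
$F{\left(x \right)} = -6$ ($F{\left(x \right)} = \left(-1\right) \left(-2\right) \frac{5 \left(-33 - -30\right)}{56 + 17 \left(-3\right)} = 2 \frac{5 \left(-33 + 30\right)}{56 - 51} = 2 \cdot 5 \cdot \frac{1}{5} \left(-3\right) = 2 \left(-3\right) = -6$)
$f{\left(G,S \right)} = - G - S$ ($f{\left(G,S \right)} = - (G + S) = - G - S$)
$\frac{1}{f{\left(-27,F{\left(6 \right)} \right)}} = \frac{1}{\left(-1\right) \left(-27\right) - -6} = \frac{1}{27 + 6} = \frac{1}{33}$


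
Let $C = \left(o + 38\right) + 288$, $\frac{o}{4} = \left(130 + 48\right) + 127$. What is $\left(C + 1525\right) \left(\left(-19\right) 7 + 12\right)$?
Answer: $-371591$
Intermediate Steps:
$o = 1220$ ($o = 4 \left(\left(130 + 48\right) + 127\right) = 4 \left(178 + 127\right) = 4 \cdot 305 = 1220$)
$C = 1546$ ($C = \left(1220 + 38\right) + 288 = 1258 + 288 = 1546$)
$\left(C + 1525\right) \left(\left(-19\right) 7 + 12\right) = \left(1546 + 1525\right) \left(\left(-19\right) 7 + 12\right) = 3071 \left(-133 + 12\right) = 3071 \left(-121\right) = -371591$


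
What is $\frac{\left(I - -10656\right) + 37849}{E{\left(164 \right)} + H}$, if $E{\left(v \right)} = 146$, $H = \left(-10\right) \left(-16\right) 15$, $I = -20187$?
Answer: $\frac{14159}{1273} \approx 11.123$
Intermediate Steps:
$H = 2400$ ($H = 160 \cdot 15 = 2400$)
$\frac{\left(I - -10656\right) + 37849}{E{\left(164 \right)} + H} = \frac{\left(-20187 - -10656\right) + 37849}{146 + 2400} = \frac{\left(-20187 + 10656\right) + 37849}{2546} = \left(-9531 + 37849\right) \frac{1}{2546} = 28318 \cdot \frac{1}{2546} = \frac{14159}{1273}$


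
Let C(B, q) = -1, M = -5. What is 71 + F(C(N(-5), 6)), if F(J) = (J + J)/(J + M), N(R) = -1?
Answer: 214/3 ≈ 71.333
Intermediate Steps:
F(J) = 2*J/(-5 + J) (F(J) = (J + J)/(J - 5) = (2*J)/(-5 + J) = 2*J/(-5 + J))
71 + F(C(N(-5), 6)) = 71 + 2*(-1)/(-5 - 1) = 71 + 2*(-1)/(-6) = 71 + 2*(-1)*(-1/6) = 71 + 1/3 = 214/3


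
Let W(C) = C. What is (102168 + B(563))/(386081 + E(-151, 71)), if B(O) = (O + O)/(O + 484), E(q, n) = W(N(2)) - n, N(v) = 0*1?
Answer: 53485511/202076235 ≈ 0.26468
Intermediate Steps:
N(v) = 0
E(q, n) = -n (E(q, n) = 0 - n = -n)
B(O) = 2*O/(484 + O) (B(O) = (2*O)/(484 + O) = 2*O/(484 + O))
(102168 + B(563))/(386081 + E(-151, 71)) = (102168 + 2*563/(484 + 563))/(386081 - 1*71) = (102168 + 2*563/1047)/(386081 - 71) = (102168 + 2*563*(1/1047))/386010 = (102168 + 1126/1047)*(1/386010) = (106971022/1047)*(1/386010) = 53485511/202076235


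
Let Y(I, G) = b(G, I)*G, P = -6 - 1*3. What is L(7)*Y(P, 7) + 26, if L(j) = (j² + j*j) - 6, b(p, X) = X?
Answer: -5770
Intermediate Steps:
L(j) = -6 + 2*j² (L(j) = (j² + j²) - 6 = 2*j² - 6 = -6 + 2*j²)
P = -9 (P = -6 - 3 = -9)
Y(I, G) = G*I (Y(I, G) = I*G = G*I)
L(7)*Y(P, 7) + 26 = (-6 + 2*7²)*(7*(-9)) + 26 = (-6 + 2*49)*(-63) + 26 = (-6 + 98)*(-63) + 26 = 92*(-63) + 26 = -5796 + 26 = -5770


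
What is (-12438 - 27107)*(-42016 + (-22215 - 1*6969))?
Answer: 2815604000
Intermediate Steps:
(-12438 - 27107)*(-42016 + (-22215 - 1*6969)) = -39545*(-42016 + (-22215 - 6969)) = -39545*(-42016 - 29184) = -39545*(-71200) = 2815604000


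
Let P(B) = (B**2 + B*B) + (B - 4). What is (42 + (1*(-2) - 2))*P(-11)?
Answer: 8626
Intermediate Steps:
P(B) = -4 + B + 2*B**2 (P(B) = (B**2 + B**2) + (-4 + B) = 2*B**2 + (-4 + B) = -4 + B + 2*B**2)
(42 + (1*(-2) - 2))*P(-11) = (42 + (1*(-2) - 2))*(-4 - 11 + 2*(-11)**2) = (42 + (-2 - 2))*(-4 - 11 + 2*121) = (42 - 4)*(-4 - 11 + 242) = 38*227 = 8626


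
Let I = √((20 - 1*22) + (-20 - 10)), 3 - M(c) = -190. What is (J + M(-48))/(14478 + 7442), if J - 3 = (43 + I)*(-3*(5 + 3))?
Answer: -209/5480 - 3*I*√2/685 ≈ -0.038139 - 0.0061936*I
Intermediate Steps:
M(c) = 193 (M(c) = 3 - 1*(-190) = 3 + 190 = 193)
I = 4*I*√2 (I = √((20 - 22) - 30) = √(-2 - 30) = √(-32) = 4*I*√2 ≈ 5.6569*I)
J = -1029 - 96*I*√2 (J = 3 + (43 + 4*I*√2)*(-3*(5 + 3)) = 3 + (43 + 4*I*√2)*(-3*8) = 3 + (43 + 4*I*√2)*(-24) = 3 + (-1032 - 96*I*√2) = -1029 - 96*I*√2 ≈ -1029.0 - 135.76*I)
(J + M(-48))/(14478 + 7442) = ((-1029 - 96*I*√2) + 193)/(14478 + 7442) = (-836 - 96*I*√2)/21920 = (-836 - 96*I*√2)*(1/21920) = -209/5480 - 3*I*√2/685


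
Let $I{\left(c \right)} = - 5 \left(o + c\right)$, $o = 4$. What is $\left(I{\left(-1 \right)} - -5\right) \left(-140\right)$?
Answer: $1400$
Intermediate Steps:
$I{\left(c \right)} = -20 - 5 c$ ($I{\left(c \right)} = - 5 \left(4 + c\right) = -20 - 5 c$)
$\left(I{\left(-1 \right)} - -5\right) \left(-140\right) = \left(\left(-20 - -5\right) - -5\right) \left(-140\right) = \left(\left(-20 + 5\right) + \left(-1 + 6\right)\right) \left(-140\right) = \left(-15 + 5\right) \left(-140\right) = \left(-10\right) \left(-140\right) = 1400$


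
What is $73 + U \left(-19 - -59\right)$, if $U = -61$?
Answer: $-2367$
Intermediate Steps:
$73 + U \left(-19 - -59\right) = 73 - 61 \left(-19 - -59\right) = 73 - 61 \left(-19 + 59\right) = 73 - 2440 = -2367$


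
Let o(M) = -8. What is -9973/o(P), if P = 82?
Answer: 9973/8 ≈ 1246.6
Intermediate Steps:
-9973/o(P) = -9973/(-8) = -9973*(-1/8) = 9973/8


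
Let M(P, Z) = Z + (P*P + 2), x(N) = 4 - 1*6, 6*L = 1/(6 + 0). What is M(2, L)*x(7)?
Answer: -217/18 ≈ -12.056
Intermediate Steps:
L = 1/36 (L = 1/(6*(6 + 0)) = (⅙)/6 = (⅙)*(⅙) = 1/36 ≈ 0.027778)
x(N) = -2 (x(N) = 4 - 6 = -2)
M(P, Z) = 2 + Z + P² (M(P, Z) = Z + (P² + 2) = Z + (2 + P²) = 2 + Z + P²)
M(2, L)*x(7) = (2 + 1/36 + 2²)*(-2) = (2 + 1/36 + 4)*(-2) = (217/36)*(-2) = -217/18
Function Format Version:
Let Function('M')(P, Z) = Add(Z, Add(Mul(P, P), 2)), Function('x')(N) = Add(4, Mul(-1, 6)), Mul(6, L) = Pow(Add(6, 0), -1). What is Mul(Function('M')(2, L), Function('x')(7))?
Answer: Rational(-217, 18) ≈ -12.056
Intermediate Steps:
L = Rational(1, 36) (L = Mul(Rational(1, 6), Pow(Add(6, 0), -1)) = Mul(Rational(1, 6), Pow(6, -1)) = Mul(Rational(1, 6), Rational(1, 6)) = Rational(1, 36) ≈ 0.027778)
Function('x')(N) = -2 (Function('x')(N) = Add(4, -6) = -2)
Function('M')(P, Z) = Add(2, Z, Pow(P, 2)) (Function('M')(P, Z) = Add(Z, Add(Pow(P, 2), 2)) = Add(Z, Add(2, Pow(P, 2))) = Add(2, Z, Pow(P, 2)))
Mul(Function('M')(2, L), Function('x')(7)) = Mul(Add(2, Rational(1, 36), Pow(2, 2)), -2) = Mul(Add(2, Rational(1, 36), 4), -2) = Mul(Rational(217, 36), -2) = Rational(-217, 18)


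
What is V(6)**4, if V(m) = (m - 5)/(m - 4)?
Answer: 1/16 ≈ 0.062500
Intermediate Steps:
V(m) = (-5 + m)/(-4 + m)
V(6)**4 = ((-5 + 6)/(-4 + 6))**4 = (1/2)**4 = 1/16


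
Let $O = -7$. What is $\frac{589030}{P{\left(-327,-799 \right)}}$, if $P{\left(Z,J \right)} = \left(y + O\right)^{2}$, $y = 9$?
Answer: $\frac{294515}{2} \approx 1.4726 \cdot 10^{5}$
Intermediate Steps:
$P{\left(Z,J \right)} = 4$ ($P{\left(Z,J \right)} = \left(9 - 7\right)^{2} = 2^{2} = 4$)
$\frac{589030}{P{\left(-327,-799 \right)}} = \frac{589030}{4} = 589030 \cdot \frac{1}{4} = \frac{294515}{2}$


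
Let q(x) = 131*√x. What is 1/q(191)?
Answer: √191/25021 ≈ 0.00055235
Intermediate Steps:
1/q(191) = 1/(131*√191) = √191/25021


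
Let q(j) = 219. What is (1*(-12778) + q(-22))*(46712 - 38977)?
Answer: -97143865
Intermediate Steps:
(1*(-12778) + q(-22))*(46712 - 38977) = (1*(-12778) + 219)*(46712 - 38977) = (-12778 + 219)*7735 = -12559*7735 = -97143865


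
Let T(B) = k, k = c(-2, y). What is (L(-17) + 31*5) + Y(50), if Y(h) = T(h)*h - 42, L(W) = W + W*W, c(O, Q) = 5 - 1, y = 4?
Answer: 585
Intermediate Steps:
c(O, Q) = 4
k = 4
T(B) = 4
L(W) = W + W²
Y(h) = -42 + 4*h (Y(h) = 4*h - 42 = -42 + 4*h)
(L(-17) + 31*5) + Y(50) = (-17*(1 - 17) + 31*5) + (-42 + 4*50) = (-17*(-16) + 155) + (-42 + 200) = (272 + 155) + 158 = 427 + 158 = 585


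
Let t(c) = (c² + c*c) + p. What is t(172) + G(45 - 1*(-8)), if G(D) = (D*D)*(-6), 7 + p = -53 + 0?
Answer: 42254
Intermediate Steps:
p = -60 (p = -7 + (-53 + 0) = -7 - 53 = -60)
t(c) = -60 + 2*c² (t(c) = (c² + c*c) - 60 = (c² + c²) - 60 = 2*c² - 60 = -60 + 2*c²)
G(D) = -6*D² (G(D) = D²*(-6) = -6*D²)
t(172) + G(45 - 1*(-8)) = (-60 + 2*172²) - 6*(45 - 1*(-8))² = (-60 + 2*29584) - 6*(45 + 8)² = (-60 + 59168) - 6*53² = 59108 - 6*2809 = 59108 - 16854 = 42254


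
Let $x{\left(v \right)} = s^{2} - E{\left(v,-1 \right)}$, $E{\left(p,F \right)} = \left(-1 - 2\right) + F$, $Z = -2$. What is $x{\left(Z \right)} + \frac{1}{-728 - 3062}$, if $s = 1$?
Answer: $\frac{18949}{3790} \approx 4.9997$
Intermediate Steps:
$E{\left(p,F \right)} = -3 + F$
$x{\left(v \right)} = 5$ ($x{\left(v \right)} = 1^{2} - \left(-3 - 1\right) = 1 - -4 = 1 + 4 = 5$)
$x{\left(Z \right)} + \frac{1}{-728 - 3062} = 5 + \frac{1}{-728 - 3062} = 5 + \frac{1}{-3790} = 5 - \frac{1}{3790} = \frac{18949}{3790}$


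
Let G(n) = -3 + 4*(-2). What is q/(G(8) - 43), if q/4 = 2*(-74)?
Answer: 296/27 ≈ 10.963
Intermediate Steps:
q = -592 (q = 4*(2*(-74)) = 4*(-148) = -592)
G(n) = -11 (G(n) = -3 - 8 = -11)
q/(G(8) - 43) = -592/(-11 - 43) = -592/(-54) = -592*(-1/54) = 296/27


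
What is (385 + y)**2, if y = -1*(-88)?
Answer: 223729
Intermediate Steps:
y = 88
(385 + y)**2 = (385 + 88)**2 = 473**2 = 223729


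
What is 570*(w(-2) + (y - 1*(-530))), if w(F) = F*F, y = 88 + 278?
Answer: 513000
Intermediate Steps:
y = 366
w(F) = F²
570*(w(-2) + (y - 1*(-530))) = 570*((-2)² + (366 - 1*(-530))) = 570*(4 + (366 + 530)) = 570*(4 + 896) = 570*900 = 513000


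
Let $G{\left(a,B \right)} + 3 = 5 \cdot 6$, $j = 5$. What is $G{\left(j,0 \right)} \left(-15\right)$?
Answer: $-405$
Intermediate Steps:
$G{\left(a,B \right)} = 27$ ($G{\left(a,B \right)} = -3 + 5 \cdot 6 = -3 + 30 = 27$)
$G{\left(j,0 \right)} \left(-15\right) = 27 \left(-15\right) = -405$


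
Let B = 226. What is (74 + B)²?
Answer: 90000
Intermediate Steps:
(74 + B)² = (74 + 226)² = 300² = 90000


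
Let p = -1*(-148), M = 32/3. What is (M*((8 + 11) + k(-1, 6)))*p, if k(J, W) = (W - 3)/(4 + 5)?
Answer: 274688/9 ≈ 30521.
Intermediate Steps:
k(J, W) = -⅓ + W/9 (k(J, W) = (-3 + W)/9 = (-3 + W)*(⅑) = -⅓ + W/9)
M = 32/3 (M = 32*(⅓) = 32/3 ≈ 10.667)
p = 148
(M*((8 + 11) + k(-1, 6)))*p = (32*((8 + 11) + (-⅓ + (⅑)*6))/3)*148 = (32*(19 + (-⅓ + ⅔))/3)*148 = (32*(19 + ⅓)/3)*148 = ((32/3)*(58/3))*148 = (1856/9)*148 = 274688/9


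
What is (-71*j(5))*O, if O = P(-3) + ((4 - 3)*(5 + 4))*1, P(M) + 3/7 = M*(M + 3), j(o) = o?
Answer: -21300/7 ≈ -3042.9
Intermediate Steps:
P(M) = -3/7 + M*(3 + M) (P(M) = -3/7 + M*(M + 3) = -3/7 + M*(3 + M))
O = 60/7 (O = (-3/7 + (-3)² + 3*(-3)) + ((4 - 3)*(5 + 4))*1 = (-3/7 + 9 - 9) + (1*9)*1 = -3/7 + 9*1 = -3/7 + 9 = 60/7 ≈ 8.5714)
(-71*j(5))*O = -71*5*(60/7) = -355*60/7 = -21300/7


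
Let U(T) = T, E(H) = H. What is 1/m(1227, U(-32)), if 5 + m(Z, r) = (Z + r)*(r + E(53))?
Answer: 1/25090 ≈ 3.9857e-5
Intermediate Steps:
m(Z, r) = -5 + (53 + r)*(Z + r) (m(Z, r) = -5 + (Z + r)*(r + 53) = -5 + (Z + r)*(53 + r) = -5 + (53 + r)*(Z + r))
1/m(1227, U(-32)) = 1/(-5 + (-32)**2 + 53*1227 + 53*(-32) + 1227*(-32)) = 1/(-5 + 1024 + 65031 - 1696 - 39264) = 1/25090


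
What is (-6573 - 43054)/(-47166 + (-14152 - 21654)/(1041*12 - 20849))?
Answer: 414732839/394130456 ≈ 1.0523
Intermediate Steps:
(-6573 - 43054)/(-47166 + (-14152 - 21654)/(1041*12 - 20849)) = -49627/(-47166 - 35806/(12492 - 20849)) = -49627/(-47166 - 35806/(-8357)) = -49627/(-47166 - 35806*(-1/8357)) = -49627/(-47166 + 35806/8357) = -49627/(-394130456/8357) = -49627*(-8357/394130456) = 414732839/394130456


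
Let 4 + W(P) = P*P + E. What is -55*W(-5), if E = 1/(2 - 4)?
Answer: -2255/2 ≈ -1127.5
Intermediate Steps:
E = -1/2 (E = 1/(-2) = -1/2 ≈ -0.50000)
W(P) = -9/2 + P**2 (W(P) = -4 + (P*P - 1/2) = -4 + (P**2 - 1/2) = -4 + (-1/2 + P**2) = -9/2 + P**2)
-55*W(-5) = -55*(-9/2 + (-5)**2) = -55*(-9/2 + 25) = -55*41/2 = -2255/2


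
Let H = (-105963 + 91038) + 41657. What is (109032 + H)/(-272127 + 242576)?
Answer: -135764/29551 ≈ -4.5942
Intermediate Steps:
H = 26732 (H = -14925 + 41657 = 26732)
(109032 + H)/(-272127 + 242576) = (109032 + 26732)/(-272127 + 242576) = 135764/(-29551) = 135764*(-1/29551) = -135764/29551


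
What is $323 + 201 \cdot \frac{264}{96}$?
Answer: $\frac{3503}{4} \approx 875.75$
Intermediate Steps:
$323 + 201 \cdot \frac{264}{96} = 323 + 201 \cdot 264 \cdot \frac{1}{96} = 323 + 201 \cdot \frac{11}{4} = 323 + \frac{2211}{4} = \frac{3503}{4}$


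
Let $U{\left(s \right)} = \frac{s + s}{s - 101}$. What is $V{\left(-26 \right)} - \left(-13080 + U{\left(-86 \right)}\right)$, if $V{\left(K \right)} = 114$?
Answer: $\frac{2467106}{187} \approx 13193.0$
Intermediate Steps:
$U{\left(s \right)} = \frac{2 s}{-101 + s}$
$V{\left(-26 \right)} - \left(-13080 + U{\left(-86 \right)}\right) = 114 - \left(-13080 + 2 \left(-86\right) \frac{1}{-101 - 86}\right) = 114 - \left(-13080 + 2 \left(-86\right) \frac{1}{-187}\right) = 114 - \left(-13080 + 2 \left(-86\right) \left(- \frac{1}{187}\right)\right) = 114 - \left(-13080 + \frac{172}{187}\right) = 114 - - \frac{2445788}{187} = 114 + \frac{2445788}{187} = \frac{2467106}{187}$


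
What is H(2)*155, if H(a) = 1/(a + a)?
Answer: 155/4 ≈ 38.750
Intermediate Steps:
H(a) = 1/(2*a)
H(2)*155 = ((½)/2)*155 = ((½)*(½))*155 = (¼)*155 = 155/4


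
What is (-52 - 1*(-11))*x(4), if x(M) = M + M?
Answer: -328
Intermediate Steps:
x(M) = 2*M
(-52 - 1*(-11))*x(4) = (-52 - 1*(-11))*(2*4) = (-52 + 11)*8 = -41*8 = -328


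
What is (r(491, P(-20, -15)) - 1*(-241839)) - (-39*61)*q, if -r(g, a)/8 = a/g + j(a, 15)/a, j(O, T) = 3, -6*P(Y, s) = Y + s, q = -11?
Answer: 11118649838/51555 ≈ 2.1567e+5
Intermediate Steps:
P(Y, s) = -Y/6 - s/6 (P(Y, s) = -(Y + s)/6 = -Y/6 - s/6)
r(g, a) = -24/a - 8*a/g (r(g, a) = -8*(a/g + 3/a) = -8*(3/a + a/g) = -24/a - 8*a/g)
(r(491, P(-20, -15)) - 1*(-241839)) - (-39*61)*q = ((-24/(-1/6*(-20) - 1/6*(-15)) - 8*(-1/6*(-20) - 1/6*(-15))/491) - 1*(-241839)) - (-39*61)*(-11) = ((-24/(10/3 + 5/2) - 8*(10/3 + 5/2)*1/491) + 241839) - (-2379)*(-11) = ((-24/35/6 - 8*35/6*1/491) + 241839) - 1*26169 = ((-24*6/35 - 140/1473) + 241839) - 26169 = ((-144/35 - 140/1473) + 241839) - 26169 = (-217012/51555 + 241839) - 26169 = 12467792633/51555 - 26169 = 11118649838/51555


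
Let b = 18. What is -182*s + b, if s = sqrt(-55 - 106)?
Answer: 18 - 182*I*sqrt(161) ≈ 18.0 - 2309.3*I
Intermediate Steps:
s = I*sqrt(161) (s = sqrt(-161) = I*sqrt(161) ≈ 12.689*I)
-182*s + b = -182*I*sqrt(161) + 18 = 18 - 182*I*sqrt(161)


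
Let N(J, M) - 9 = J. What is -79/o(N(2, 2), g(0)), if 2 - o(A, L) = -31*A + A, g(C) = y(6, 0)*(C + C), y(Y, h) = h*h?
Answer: -79/332 ≈ -0.23795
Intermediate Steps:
y(Y, h) = h**2
g(C) = 0 (g(C) = 0**2*(C + C) = 0*(2*C) = 0)
N(J, M) = 9 + J
o(A, L) = 2 + 30*A (o(A, L) = 2 - (-31*A + A) = 2 - (-30)*A = 2 + 30*A)
-79/o(N(2, 2), g(0)) = -79/(2 + 30*(9 + 2)) = -79/(2 + 30*11) = -79/(2 + 330) = -79/332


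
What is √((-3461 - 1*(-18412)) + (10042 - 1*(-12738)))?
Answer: √37731 ≈ 194.24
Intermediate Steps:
√((-3461 - 1*(-18412)) + (10042 - 1*(-12738))) = √((-3461 + 18412) + (10042 + 12738)) = √(14951 + 22780) = √37731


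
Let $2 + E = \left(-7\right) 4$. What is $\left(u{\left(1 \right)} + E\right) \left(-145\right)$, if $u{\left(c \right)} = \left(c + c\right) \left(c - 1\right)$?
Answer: $4350$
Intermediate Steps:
$E = -30$ ($E = -2 - 28 = -30$)
$u{\left(c \right)} = 2 c \left(-1 + c\right)$
$\left(u{\left(1 \right)} + E\right) \left(-145\right) = \left(2 \cdot 1 \left(-1 + 1\right) - 30\right) \left(-145\right) = \left(2 \cdot 1 \cdot 0 - 30\right) \left(-145\right) = \left(0 - 30\right) \left(-145\right) = \left(-30\right) \left(-145\right) = 4350$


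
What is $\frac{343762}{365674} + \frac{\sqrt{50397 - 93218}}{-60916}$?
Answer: $\frac{171881}{182837} - \frac{i \sqrt{42821}}{60916} \approx 0.94008 - 0.003397 i$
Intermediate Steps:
$\frac{343762}{365674} + \frac{\sqrt{50397 - 93218}}{-60916} = 343762 \cdot \frac{1}{365674} + \sqrt{-42821} \left(- \frac{1}{60916}\right) = \frac{171881}{182837} + i \sqrt{42821} \left(- \frac{1}{60916}\right) = \frac{171881}{182837} - \frac{i \sqrt{42821}}{60916}$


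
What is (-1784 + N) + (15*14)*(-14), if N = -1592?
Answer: -6316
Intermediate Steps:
(-1784 + N) + (15*14)*(-14) = (-1784 - 1592) + (15*14)*(-14) = -3376 + 210*(-14) = -3376 - 2940 = -6316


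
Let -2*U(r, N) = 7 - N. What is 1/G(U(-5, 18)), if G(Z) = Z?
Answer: 2/11 ≈ 0.18182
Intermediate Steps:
U(r, N) = -7/2 + N/2 (U(r, N) = -(7 - N)/2 = -7/2 + N/2)
1/G(U(-5, 18)) = 1/(-7/2 + (½)*18) = 1/(-7/2 + 9) = 1/(11/2) = 2/11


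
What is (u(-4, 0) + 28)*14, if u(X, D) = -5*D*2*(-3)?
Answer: 392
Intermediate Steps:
u(X, D) = 30*D (u(X, D) = -10*D*(-3) = 30*D)
(u(-4, 0) + 28)*14 = (30*0 + 28)*14 = (0 + 28)*14 = 28*14 = 392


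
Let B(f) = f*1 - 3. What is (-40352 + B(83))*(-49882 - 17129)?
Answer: 2698666992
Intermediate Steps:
B(f) = -3 + f (B(f) = f - 3 = -3 + f)
(-40352 + B(83))*(-49882 - 17129) = (-40352 + (-3 + 83))*(-49882 - 17129) = (-40352 + 80)*(-67011) = -40272*(-67011) = 2698666992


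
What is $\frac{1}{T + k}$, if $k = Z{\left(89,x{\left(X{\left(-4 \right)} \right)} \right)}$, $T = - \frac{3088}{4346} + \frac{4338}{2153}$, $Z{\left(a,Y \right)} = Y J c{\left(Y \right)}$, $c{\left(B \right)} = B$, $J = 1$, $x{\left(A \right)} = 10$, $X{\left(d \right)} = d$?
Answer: $\frac{4678469}{473949142} \approx 0.0098712$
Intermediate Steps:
$Z{\left(a,Y \right)} = Y^{2}$ ($Z{\left(a,Y \right)} = Y 1 Y = Y Y = Y^{2}$)
$T = \frac{6102242}{4678469}$ ($T = \left(-3088\right) \frac{1}{4346} + 4338 \cdot \frac{1}{2153} = - \frac{1544}{2173} + \frac{4338}{2153} = \frac{6102242}{4678469} \approx 1.3043$)
$k = 100$ ($k = 10^{2} = 100$)
$\frac{1}{T + k} = \frac{1}{\frac{6102242}{4678469} + 100} = \frac{1}{\frac{473949142}{4678469}} = \frac{4678469}{473949142}$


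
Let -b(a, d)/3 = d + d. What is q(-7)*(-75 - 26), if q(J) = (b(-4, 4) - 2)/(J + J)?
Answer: -1313/7 ≈ -187.57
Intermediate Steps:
b(a, d) = -6*d (b(a, d) = -3*(d + d) = -6*d)
q(J) = -13/J (q(J) = (-6*4 - 2)/(J + J) = (-24 - 2)/((2*J)) = -13/J)
q(-7)*(-75 - 26) = (-13/(-7))*(-75 - 26) = -13*(-1/7)*(-101) = (13/7)*(-101) = -1313/7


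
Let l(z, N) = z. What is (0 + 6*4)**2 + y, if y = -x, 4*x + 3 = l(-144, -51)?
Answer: 2451/4 ≈ 612.75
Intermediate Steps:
x = -147/4 (x = -3/4 + (1/4)*(-144) = -3/4 - 36 = -147/4 ≈ -36.750)
y = 147/4 (y = -1*(-147/4) = 147/4 ≈ 36.750)
(0 + 6*4)**2 + y = (0 + 6*4)**2 + 147/4 = (0 + 24)**2 + 147/4 = 24**2 + 147/4 = 576 + 147/4 = 2451/4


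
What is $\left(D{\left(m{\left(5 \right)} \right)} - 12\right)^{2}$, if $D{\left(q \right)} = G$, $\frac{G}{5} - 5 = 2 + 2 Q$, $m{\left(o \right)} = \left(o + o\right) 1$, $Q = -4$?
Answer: $289$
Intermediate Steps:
$m{\left(o \right)} = 2 o$ ($m{\left(o \right)} = 2 o 1 = 2 o$)
$G = -5$ ($G = 25 + 5 \left(2 + 2 \left(-4\right)\right) = 25 + 5 \left(2 - 8\right) = 25 + 5 \left(-6\right) = 25 - 30 = -5$)
$D{\left(q \right)} = -5$
$\left(D{\left(m{\left(5 \right)} \right)} - 12\right)^{2} = \left(-5 - 12\right)^{2} = \left(-17\right)^{2} = 289$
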